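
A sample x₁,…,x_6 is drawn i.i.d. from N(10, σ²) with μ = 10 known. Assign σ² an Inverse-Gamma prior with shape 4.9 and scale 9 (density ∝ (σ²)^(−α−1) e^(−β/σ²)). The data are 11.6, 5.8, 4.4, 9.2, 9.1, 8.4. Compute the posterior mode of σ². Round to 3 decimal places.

σ̂²_MAP = 4.133

Sum of squared deviations about the known mean: SS = (11.6−10)² + (5.8−10)² + (4.4−10)² + (9.2−10)² + (9.1−10)² + (8.4−10)² = 55.57.
The Normal likelihood contributes (σ²)^(−n/2) exp(−SS/(2σ²)), so the posterior is Inverse-Gamma(α + n/2, β + SS/2) = Inverse-Gamma(7.9, 36.785).
The mode of Inverse-Gamma(a, b) is b/(a+1) = 36.785/8.9 ≈ 4.133.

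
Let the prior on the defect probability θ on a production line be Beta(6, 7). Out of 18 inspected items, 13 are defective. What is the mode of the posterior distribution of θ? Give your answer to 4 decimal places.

Prior: Beta(6, 7).
Data: 13 successes in 18 trials. The binomial likelihood contributes θ^13(1−θ)^5, so the posterior is Beta(6+13, 7+5) = Beta(19, 12).
For Beta(a, b) with a, b > 1 the mode is (a−1)/(a+b−2) = 18/29 ≈ 0.6207.

θ̂_MAP = 0.6207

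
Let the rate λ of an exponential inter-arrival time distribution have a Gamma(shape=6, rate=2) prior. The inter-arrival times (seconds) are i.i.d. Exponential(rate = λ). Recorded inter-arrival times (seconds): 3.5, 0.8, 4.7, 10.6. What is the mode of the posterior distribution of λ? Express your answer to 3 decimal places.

λ̂_MAP = 0.417

The Exponential(rate=λ) likelihood is ∝ λ^n e^(−λΣtᵢ). Here n = 4 and Σtᵢ = 3.5 + 0.8 + 4.7 + 10.6 = 19.6.
Posterior ∝ λ^5e^(−2λ) · λ^4e^(−19.6λ) = λ^9e^(−21.6λ), i.e. Gamma(10, 21.6).
Mode = (a−1)/b = 9/21.6 ≈ 0.417.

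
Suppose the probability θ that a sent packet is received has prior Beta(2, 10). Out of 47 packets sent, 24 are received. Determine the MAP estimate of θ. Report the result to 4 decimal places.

θ̂_MAP = 0.4386

Prior: Beta(2, 10).
Data: 24 successes in 47 trials. The binomial likelihood contributes θ^24(1−θ)^23, so the posterior is Beta(2+24, 10+23) = Beta(26, 33).
For Beta(a, b) with a, b > 1 the mode is (a−1)/(a+b−2) = 25/57 ≈ 0.4386.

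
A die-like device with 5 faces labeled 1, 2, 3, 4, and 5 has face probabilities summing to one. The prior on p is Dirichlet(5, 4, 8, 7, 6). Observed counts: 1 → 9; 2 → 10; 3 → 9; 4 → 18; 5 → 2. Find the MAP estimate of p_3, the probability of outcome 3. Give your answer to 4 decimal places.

MAP estimate: 0.2192

The posterior is Dirichlet(αᵢ + nᵢ) = Dirichlet(14, 14, 17, 25, 8).
For a Dirichlet(a₁,…,a_K) with all aᵢ > 1, the mode has j-th component (aⱼ − 1)/(Σaᵢ − K).
Here Σaᵢ = 78 and K = 5, so p_3 = (17 − 1)/(78 − 5) = 16/73 ≈ 0.2192.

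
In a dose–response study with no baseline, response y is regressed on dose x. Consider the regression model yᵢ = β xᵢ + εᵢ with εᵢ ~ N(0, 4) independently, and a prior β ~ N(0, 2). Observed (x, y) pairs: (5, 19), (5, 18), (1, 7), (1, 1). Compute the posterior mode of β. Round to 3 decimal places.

log p(β | y) = −Σ(yᵢ − βxᵢ)²/(2·4) − β²/(2·2) + const.
Setting the derivative to zero: Σxᵢ(yᵢ − βxᵢ)/4 − β/2 = 0, so β = Σxᵢyᵢ / (Σxᵢ² + σ²/τ²).
Σxᵢyᵢ = 5·19 + 5·18 + 1·7 + 1·1 = 193; Σxᵢ² = 52; σ²/τ² = 2.
β̂_MAP = 193 / (52 + 2) = 193/54 ≈ 3.574.

β̂_MAP = 3.574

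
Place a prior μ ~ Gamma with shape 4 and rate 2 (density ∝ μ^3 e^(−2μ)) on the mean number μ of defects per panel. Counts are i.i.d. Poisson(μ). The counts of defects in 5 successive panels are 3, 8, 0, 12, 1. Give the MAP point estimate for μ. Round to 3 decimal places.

Σxᵢ = 3+8+0+12+1 = 24, with n = 5.
Posterior ∝ μ^3e^(−2μ) · μ^24e^(−5μ) = μ^27e^(−7μ), i.e. Gamma(shape=28, rate=7).
The mode of a Gamma(a, b) with a ≥ 1 (shape–rate) is (a−1)/b = 27/7 ≈ 3.857.

μ̂_MAP = 3.857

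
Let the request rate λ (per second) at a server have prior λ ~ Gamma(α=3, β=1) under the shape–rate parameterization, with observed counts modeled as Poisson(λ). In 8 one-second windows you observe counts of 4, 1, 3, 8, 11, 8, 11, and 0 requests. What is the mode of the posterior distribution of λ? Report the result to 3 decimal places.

λ̂_MAP = 5.333

Σxᵢ = 4+1+3+8+11+8+11+0 = 46, with n = 8.
Posterior ∝ λ^2e^(−1λ) · λ^46e^(−8λ) = λ^48e^(−9λ), i.e. Gamma(shape=49, rate=9).
The mode of a Gamma(a, b) with a ≥ 1 (shape–rate) is (a−1)/b = 48/9 ≈ 5.333.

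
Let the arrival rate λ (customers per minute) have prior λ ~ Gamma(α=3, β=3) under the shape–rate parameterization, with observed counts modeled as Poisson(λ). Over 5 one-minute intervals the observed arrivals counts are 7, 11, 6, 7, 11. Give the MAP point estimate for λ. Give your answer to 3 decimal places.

Σxᵢ = 7+11+6+7+11 = 42, with n = 5.
Posterior ∝ λ^2e^(−3λ) · λ^42e^(−5λ) = λ^44e^(−8λ), i.e. Gamma(shape=45, rate=8).
The mode of a Gamma(a, b) with a ≥ 1 (shape–rate) is (a−1)/b = 44/8 ≈ 5.500.

λ̂_MAP = 5.500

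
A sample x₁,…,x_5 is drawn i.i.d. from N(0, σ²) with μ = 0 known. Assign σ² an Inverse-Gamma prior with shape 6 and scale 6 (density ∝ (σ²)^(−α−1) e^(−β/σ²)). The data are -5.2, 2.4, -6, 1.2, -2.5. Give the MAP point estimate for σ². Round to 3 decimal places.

σ̂²_MAP = 4.657

Sum of squared deviations about the known mean: SS = (-5.2−0)² + (2.4−0)² + (-6−0)² + (1.2−0)² + (-2.5−0)² = 76.49.
The Normal likelihood contributes (σ²)^(−n/2) exp(−SS/(2σ²)), so the posterior is Inverse-Gamma(α + n/2, β + SS/2) = Inverse-Gamma(8.5, 44.245).
The mode of Inverse-Gamma(a, b) is b/(a+1) = 44.245/9.5 ≈ 4.657.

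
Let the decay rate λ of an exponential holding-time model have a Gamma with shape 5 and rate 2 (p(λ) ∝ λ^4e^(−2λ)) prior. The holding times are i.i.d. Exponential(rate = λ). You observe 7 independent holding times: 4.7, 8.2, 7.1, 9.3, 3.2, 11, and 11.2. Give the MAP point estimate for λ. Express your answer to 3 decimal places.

The Exponential(rate=λ) likelihood is ∝ λ^n e^(−λΣtᵢ). Here n = 7 and Σtᵢ = 4.7 + 8.2 + 7.1 + 9.3 + 3.2 + 11 + 11.2 = 54.7.
Posterior ∝ λ^4e^(−2λ) · λ^7e^(−54.7λ) = λ^11e^(−56.7λ), i.e. Gamma(12, 56.7).
Mode = (a−1)/b = 11/56.7 ≈ 0.194.

λ̂_MAP = 0.194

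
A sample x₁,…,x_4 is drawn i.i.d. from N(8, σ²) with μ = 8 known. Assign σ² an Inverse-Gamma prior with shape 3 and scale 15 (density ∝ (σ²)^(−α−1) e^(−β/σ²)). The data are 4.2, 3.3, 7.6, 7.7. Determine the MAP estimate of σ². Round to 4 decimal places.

σ̂²_MAP = 5.5650

Sum of squared deviations about the known mean: SS = (4.2−8)² + (3.3−8)² + (7.6−8)² + (7.7−8)² = 36.78.
The Normal likelihood contributes (σ²)^(−n/2) exp(−SS/(2σ²)), so the posterior is Inverse-Gamma(α + n/2, β + SS/2) = Inverse-Gamma(5, 33.39).
The mode of Inverse-Gamma(a, b) is b/(a+1) = 33.39/6 ≈ 5.5650.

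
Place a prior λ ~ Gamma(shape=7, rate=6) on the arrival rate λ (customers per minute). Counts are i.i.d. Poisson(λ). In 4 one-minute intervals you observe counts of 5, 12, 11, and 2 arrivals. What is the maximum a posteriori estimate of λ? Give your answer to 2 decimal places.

Σxᵢ = 5+12+11+2 = 30, with n = 4.
Posterior ∝ λ^6e^(−6λ) · λ^30e^(−4λ) = λ^36e^(−10λ), i.e. Gamma(shape=37, rate=10).
The mode of a Gamma(a, b) with a ≥ 1 (shape–rate) is (a−1)/b = 36/10 ≈ 3.60.

λ̂_MAP = 3.60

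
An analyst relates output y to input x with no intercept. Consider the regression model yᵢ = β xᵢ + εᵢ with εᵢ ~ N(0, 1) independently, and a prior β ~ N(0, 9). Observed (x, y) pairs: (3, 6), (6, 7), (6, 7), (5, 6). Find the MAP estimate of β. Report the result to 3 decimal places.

log p(β | y) = −Σ(yᵢ − βxᵢ)²/(2·1) − β²/(2·9) + const.
Setting the derivative to zero: Σxᵢ(yᵢ − βxᵢ)/1 − β/9 = 0, so β = Σxᵢyᵢ / (Σxᵢ² + σ²/τ²).
Σxᵢyᵢ = 3·6 + 6·7 + 6·7 + 5·6 = 132; Σxᵢ² = 106; σ²/τ² = 1/9.
β̂_MAP = 132 / (106 + 1/9) = 132/(955/9) = 1188/955 ≈ 1.244.

β̂_MAP = 1.244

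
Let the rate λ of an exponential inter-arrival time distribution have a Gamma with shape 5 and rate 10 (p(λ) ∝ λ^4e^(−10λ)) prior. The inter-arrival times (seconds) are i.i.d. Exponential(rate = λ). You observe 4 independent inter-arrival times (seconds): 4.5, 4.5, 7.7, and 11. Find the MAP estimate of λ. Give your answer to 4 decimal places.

λ̂_MAP = 0.2122

The Exponential(rate=λ) likelihood is ∝ λ^n e^(−λΣtᵢ). Here n = 4 and Σtᵢ = 4.5 + 4.5 + 7.7 + 11 = 27.7.
Posterior ∝ λ^4e^(−10λ) · λ^4e^(−27.7λ) = λ^8e^(−37.7λ), i.e. Gamma(9, 37.7).
Mode = (a−1)/b = 8/37.7 ≈ 0.2122.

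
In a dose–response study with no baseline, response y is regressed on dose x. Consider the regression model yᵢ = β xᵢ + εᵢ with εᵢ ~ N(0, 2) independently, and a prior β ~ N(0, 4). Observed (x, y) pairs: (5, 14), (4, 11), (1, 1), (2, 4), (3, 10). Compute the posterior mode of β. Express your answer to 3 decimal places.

log p(β | y) = −Σ(yᵢ − βxᵢ)²/(2·2) − β²/(2·4) + const.
Setting the derivative to zero: Σxᵢ(yᵢ − βxᵢ)/2 − β/4 = 0, so β = Σxᵢyᵢ / (Σxᵢ² + σ²/τ²).
Σxᵢyᵢ = 5·14 + 4·11 + 1·1 + 2·4 + 3·10 = 153; Σxᵢ² = 55; σ²/τ² = 0.5.
β̂_MAP = 153 / (55 + 0.5) = 153/55.5 ≈ 2.757.

β̂_MAP = 2.757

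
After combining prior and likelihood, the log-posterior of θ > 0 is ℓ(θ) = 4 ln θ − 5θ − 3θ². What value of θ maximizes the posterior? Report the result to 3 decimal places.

θ̂_MAP = 0.500

ℓ'(θ) = 4/θ − 5 − 6θ. Setting this to zero and multiplying by θ: 6θ² + 5θ − 4 = 0.
θ = (−5 + √(5² + 4·6·4)) / (2·6) = (−5 + √121) / 12 = (−5 + 11)/12 = 1/2.
ℓ''(θ) = −4/θ² − 6 < 0, confirming a maximum.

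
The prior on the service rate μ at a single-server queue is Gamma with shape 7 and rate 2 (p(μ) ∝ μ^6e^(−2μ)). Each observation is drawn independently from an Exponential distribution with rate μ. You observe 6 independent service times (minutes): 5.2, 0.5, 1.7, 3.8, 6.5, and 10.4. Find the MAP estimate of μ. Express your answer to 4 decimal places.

μ̂_MAP = 0.3987

The Exponential(rate=μ) likelihood is ∝ μ^n e^(−μΣtᵢ). Here n = 6 and Σtᵢ = 5.2 + 0.5 + 1.7 + 3.8 + 6.5 + 10.4 = 28.1.
Posterior ∝ μ^6e^(−2μ) · μ^6e^(−28.1μ) = μ^12e^(−30.1μ), i.e. Gamma(13, 30.1).
Mode = (a−1)/b = 12/30.1 ≈ 0.3987.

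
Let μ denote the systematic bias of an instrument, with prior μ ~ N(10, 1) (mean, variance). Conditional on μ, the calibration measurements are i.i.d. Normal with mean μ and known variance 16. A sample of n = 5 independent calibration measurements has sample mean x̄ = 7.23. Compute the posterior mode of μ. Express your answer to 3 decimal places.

μ̂_MAP = 9.340

n = 5, x̄ = 7.23.
For a Normal prior and Normal likelihood with known variance, the posterior is Normal; its mode equals its mean, the precision-weighted average.
Prior precision 1/σ₀² = 1/1 = 1; data precision n/σ² = 5/16 = 0.3125.
μ̂ = (1·10 + 0.3125·7.23) / (1 + 0.3125) = 12.259375/1.3125 = 3923/420 ≈ 9.340.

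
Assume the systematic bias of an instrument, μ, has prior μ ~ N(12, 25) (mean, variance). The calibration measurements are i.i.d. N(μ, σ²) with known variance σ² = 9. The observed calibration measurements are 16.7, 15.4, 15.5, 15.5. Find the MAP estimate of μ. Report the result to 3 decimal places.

μ̂_MAP = 15.463

n = 4; x̄ = (16.7 + 15.4 + 15.5 + 15.5)/4 = 63.1/4 = 15.775.
For a Normal prior and Normal likelihood with known variance, the posterior is Normal; its mode equals its mean, the precision-weighted average.
Prior precision 1/σ₀² = 1/25 = 0.04; data precision n/σ² = 4/9.
μ̂ = (0.04·12 + (4/9)·15.775) / (0.04 + 4/9) = (3371/450)/(109/225) = 3371/218 ≈ 15.463.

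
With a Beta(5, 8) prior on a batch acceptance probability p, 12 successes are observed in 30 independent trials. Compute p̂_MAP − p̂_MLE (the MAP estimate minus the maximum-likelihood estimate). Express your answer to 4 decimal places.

Posterior is Beta(17, 26); MAP = (17−1)/(43−2) = 16/41 ≈ 0.39024.
MLE ignores the prior: p̂_MLE = k/n = 12/30 ≈ 0.40000.
Difference = 16/41 − 12/30 = -2/205 ≈ -0.0098.

MAP − MLE = -0.0098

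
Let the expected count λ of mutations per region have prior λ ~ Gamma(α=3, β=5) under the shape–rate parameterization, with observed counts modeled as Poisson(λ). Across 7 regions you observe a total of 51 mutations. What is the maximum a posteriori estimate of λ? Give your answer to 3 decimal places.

λ̂_MAP = 4.417

Σxᵢ = 51, n = 7.
Posterior ∝ λ^2e^(−5λ) · λ^51e^(−7λ) = λ^53e^(−12λ), i.e. Gamma(shape=54, rate=12).
The mode of a Gamma(a, b) with a ≥ 1 (shape–rate) is (a−1)/b = 53/12 ≈ 4.417.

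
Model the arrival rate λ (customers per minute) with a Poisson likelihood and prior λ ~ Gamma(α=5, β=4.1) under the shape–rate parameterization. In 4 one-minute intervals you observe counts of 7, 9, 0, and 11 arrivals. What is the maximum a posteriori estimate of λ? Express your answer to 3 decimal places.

Σxᵢ = 7+9+0+11 = 27, with n = 4.
Posterior ∝ λ^4e^(−4.1λ) · λ^27e^(−4λ) = λ^31e^(−8.1λ), i.e. Gamma(shape=32, rate=8.1).
The mode of a Gamma(a, b) with a ≥ 1 (shape–rate) is (a−1)/b = 31/8.1 ≈ 3.827.

λ̂_MAP = 3.827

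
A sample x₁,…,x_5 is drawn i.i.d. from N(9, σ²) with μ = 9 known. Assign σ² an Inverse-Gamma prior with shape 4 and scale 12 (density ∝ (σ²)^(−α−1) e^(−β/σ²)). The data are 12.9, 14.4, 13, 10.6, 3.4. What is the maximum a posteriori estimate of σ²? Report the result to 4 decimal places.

σ̂²_MAP = 7.8860

Sum of squared deviations about the known mean: SS = (12.9−9)² + (14.4−9)² + (13−9)² + (10.6−9)² + (3.4−9)² = 94.29.
The Normal likelihood contributes (σ²)^(−n/2) exp(−SS/(2σ²)), so the posterior is Inverse-Gamma(α + n/2, β + SS/2) = Inverse-Gamma(6.5, 59.145).
The mode of Inverse-Gamma(a, b) is b/(a+1) = 59.145/7.5 ≈ 7.8860.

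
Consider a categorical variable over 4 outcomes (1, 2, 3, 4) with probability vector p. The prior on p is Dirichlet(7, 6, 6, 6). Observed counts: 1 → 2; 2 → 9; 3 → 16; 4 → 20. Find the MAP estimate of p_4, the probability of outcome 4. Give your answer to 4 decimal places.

MAP estimate: 0.3676

The posterior is Dirichlet(αᵢ + nᵢ) = Dirichlet(9, 15, 22, 26).
For a Dirichlet(a₁,…,a_K) with all aᵢ > 1, the mode has j-th component (aⱼ − 1)/(Σaᵢ − K).
Here Σaᵢ = 72 and K = 4, so p_4 = (26 − 1)/(72 − 4) = 25/68 ≈ 0.3676.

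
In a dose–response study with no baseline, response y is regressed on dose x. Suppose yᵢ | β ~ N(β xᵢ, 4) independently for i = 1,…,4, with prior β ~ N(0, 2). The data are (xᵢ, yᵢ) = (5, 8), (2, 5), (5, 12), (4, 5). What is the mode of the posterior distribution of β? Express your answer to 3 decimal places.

β̂_MAP = 1.806

log p(β | y) = −Σ(yᵢ − βxᵢ)²/(2·4) − β²/(2·2) + const.
Setting the derivative to zero: Σxᵢ(yᵢ − βxᵢ)/4 − β/2 = 0, so β = Σxᵢyᵢ / (Σxᵢ² + σ²/τ²).
Σxᵢyᵢ = 5·8 + 2·5 + 5·12 + 4·5 = 130; Σxᵢ² = 70; σ²/τ² = 2.
β̂_MAP = 130 / (70 + 2) = 130/72 ≈ 1.806.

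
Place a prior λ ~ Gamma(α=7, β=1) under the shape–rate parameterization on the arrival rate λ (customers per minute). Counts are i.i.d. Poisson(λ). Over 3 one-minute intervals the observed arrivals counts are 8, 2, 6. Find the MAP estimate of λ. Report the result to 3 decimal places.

λ̂_MAP = 5.500

Σxᵢ = 8+2+6 = 16, with n = 3.
Posterior ∝ λ^6e^(−1λ) · λ^16e^(−3λ) = λ^22e^(−4λ), i.e. Gamma(shape=23, rate=4).
The mode of a Gamma(a, b) with a ≥ 1 (shape–rate) is (a−1)/b = 22/4 ≈ 5.500.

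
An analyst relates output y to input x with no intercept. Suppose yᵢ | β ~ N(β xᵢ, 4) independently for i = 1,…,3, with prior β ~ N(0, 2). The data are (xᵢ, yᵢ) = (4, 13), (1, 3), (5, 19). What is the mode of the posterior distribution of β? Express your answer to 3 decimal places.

β̂_MAP = 3.409

log p(β | y) = −Σ(yᵢ − βxᵢ)²/(2·4) − β²/(2·2) + const.
Setting the derivative to zero: Σxᵢ(yᵢ − βxᵢ)/4 − β/2 = 0, so β = Σxᵢyᵢ / (Σxᵢ² + σ²/τ²).
Σxᵢyᵢ = 4·13 + 1·3 + 5·19 = 150; Σxᵢ² = 42; σ²/τ² = 2.
β̂_MAP = 150 / (42 + 2) = 150/44 ≈ 3.409.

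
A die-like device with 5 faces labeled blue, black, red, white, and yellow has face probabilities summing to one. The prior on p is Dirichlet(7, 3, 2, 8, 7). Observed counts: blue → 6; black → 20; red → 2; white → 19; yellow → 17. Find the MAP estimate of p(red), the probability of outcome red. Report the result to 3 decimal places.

MAP estimate of p(red) = 0.035

The posterior is Dirichlet(αᵢ + nᵢ) = Dirichlet(13, 23, 4, 27, 24).
For a Dirichlet(a₁,…,a_K) with all aᵢ > 1, the mode has j-th component (aⱼ − 1)/(Σaᵢ − K).
Here Σaᵢ = 91 and K = 5, so p(red) = (4 − 1)/(91 − 5) = 3/86 ≈ 0.035.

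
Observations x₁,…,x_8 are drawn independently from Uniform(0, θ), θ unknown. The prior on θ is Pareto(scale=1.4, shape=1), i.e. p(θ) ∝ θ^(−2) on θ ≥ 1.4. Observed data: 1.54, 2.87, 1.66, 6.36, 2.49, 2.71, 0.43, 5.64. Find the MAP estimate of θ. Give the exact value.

The Uniform(0, θ) likelihood is θ^(−n) for θ ≥ max(xᵢ), zero otherwise. Here max(xᵢ) = 6.36.
Posterior ∝ θ^(−2) · θ^(−8) = θ^(−10) on θ ≥ max(1.4, 6.36) = 6.36.
This density is strictly decreasing in θ, so the posterior mode lies at the lower boundary of the support.

θ̂_MAP = 6.36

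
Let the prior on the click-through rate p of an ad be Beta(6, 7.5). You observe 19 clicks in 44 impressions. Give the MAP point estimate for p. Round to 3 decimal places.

p̂_MAP = 0.432

Prior: Beta(6, 7.5).
Data: 19 successes in 44 trials. The binomial likelihood contributes p^19(1−p)^25, so the posterior is Beta(6+19, 7.5+25) = Beta(25, 32.5).
For Beta(a, b) with a, b > 1 the mode is (a−1)/(a+b−2) = 24/55.5 ≈ 0.432.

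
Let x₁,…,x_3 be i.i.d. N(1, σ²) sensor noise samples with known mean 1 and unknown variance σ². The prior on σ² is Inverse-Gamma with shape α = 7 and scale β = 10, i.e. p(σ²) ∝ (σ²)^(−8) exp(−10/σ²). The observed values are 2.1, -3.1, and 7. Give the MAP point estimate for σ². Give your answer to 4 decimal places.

σ̂²_MAP = 3.8958

Sum of squared deviations about the known mean: SS = (2.1−1)² + (-3.1−1)² + (7−1)² = 54.02.
The Normal likelihood contributes (σ²)^(−n/2) exp(−SS/(2σ²)), so the posterior is Inverse-Gamma(α + n/2, β + SS/2) = Inverse-Gamma(8.5, 37.01).
The mode of Inverse-Gamma(a, b) is b/(a+1) = 37.01/9.5 ≈ 3.8958.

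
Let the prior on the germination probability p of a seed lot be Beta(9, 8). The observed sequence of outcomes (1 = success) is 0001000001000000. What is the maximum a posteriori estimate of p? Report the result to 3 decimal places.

Prior: Beta(9, 8).
Data: 2 successes in 16 trials (from the sequence). The binomial likelihood contributes p^2(1−p)^14, so the posterior is Beta(9+2, 8+14) = Beta(11, 22).
For Beta(a, b) with a, b > 1 the mode is (a−1)/(a+b−2) = 10/31 ≈ 0.323.

p̂_MAP = 0.323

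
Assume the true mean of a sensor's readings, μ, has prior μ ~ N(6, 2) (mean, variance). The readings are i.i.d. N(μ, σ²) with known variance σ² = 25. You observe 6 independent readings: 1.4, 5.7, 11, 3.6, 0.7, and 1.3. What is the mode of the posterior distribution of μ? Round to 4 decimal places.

n = 6; x̄ = (1.4 + 5.7 + 11 + 3.6 + 0.7 + 1.3)/6 = 23.7/6 = 3.95.
For a Normal prior and Normal likelihood with known variance, the posterior is Normal; its mode equals its mean, the precision-weighted average.
Prior precision 1/σ₀² = 1/2 = 0.5; data precision n/σ² = 6/25 = 0.24.
μ̂ = (0.5·6 + 0.24·3.95) / (0.5 + 0.24) = 3.948/0.74 = 987/185 ≈ 5.3351.

μ̂_MAP = 5.3351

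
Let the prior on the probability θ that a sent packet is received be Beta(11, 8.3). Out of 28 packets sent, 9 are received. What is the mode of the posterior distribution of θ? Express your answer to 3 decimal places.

Prior: Beta(11, 8.3).
Data: 9 successes in 28 trials. The binomial likelihood contributes θ^9(1−θ)^19, so the posterior is Beta(11+9, 8.3+19) = Beta(20, 27.3).
For Beta(a, b) with a, b > 1 the mode is (a−1)/(a+b−2) = 19/45.3 ≈ 0.419.

θ̂_MAP = 0.419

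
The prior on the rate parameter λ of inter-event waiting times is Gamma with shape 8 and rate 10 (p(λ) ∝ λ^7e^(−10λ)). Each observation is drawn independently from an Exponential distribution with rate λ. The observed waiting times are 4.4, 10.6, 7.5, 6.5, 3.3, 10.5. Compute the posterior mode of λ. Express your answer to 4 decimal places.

λ̂_MAP = 0.2462

The Exponential(rate=λ) likelihood is ∝ λ^n e^(−λΣtᵢ). Here n = 6 and Σtᵢ = 4.4 + 10.6 + 7.5 + 6.5 + 3.3 + 10.5 = 42.8.
Posterior ∝ λ^7e^(−10λ) · λ^6e^(−42.8λ) = λ^13e^(−52.8λ), i.e. Gamma(14, 52.8).
Mode = (a−1)/b = 13/52.8 ≈ 0.2462.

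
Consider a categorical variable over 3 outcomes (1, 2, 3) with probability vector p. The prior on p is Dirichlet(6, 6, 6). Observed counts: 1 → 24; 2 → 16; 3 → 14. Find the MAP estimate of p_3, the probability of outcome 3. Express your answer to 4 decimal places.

The posterior is Dirichlet(αᵢ + nᵢ) = Dirichlet(30, 22, 20).
For a Dirichlet(a₁,…,a_K) with all aᵢ > 1, the mode has j-th component (aⱼ − 1)/(Σaᵢ − K).
Here Σaᵢ = 72 and K = 3, so p_3 = (20 − 1)/(72 − 3) = 19/69 ≈ 0.2754.

MAP estimate: 0.2754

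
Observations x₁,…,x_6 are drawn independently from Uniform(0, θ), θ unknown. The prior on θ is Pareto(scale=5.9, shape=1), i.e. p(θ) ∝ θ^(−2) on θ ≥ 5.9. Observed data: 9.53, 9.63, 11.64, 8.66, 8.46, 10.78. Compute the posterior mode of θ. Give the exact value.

The Uniform(0, θ) likelihood is θ^(−n) for θ ≥ max(xᵢ), zero otherwise. Here max(xᵢ) = 11.64.
Posterior ∝ θ^(−2) · θ^(−6) = θ^(−8) on θ ≥ max(5.9, 11.64) = 11.64.
This density is strictly decreasing in θ, so the posterior mode lies at the lower boundary of the support.

θ̂_MAP = 11.64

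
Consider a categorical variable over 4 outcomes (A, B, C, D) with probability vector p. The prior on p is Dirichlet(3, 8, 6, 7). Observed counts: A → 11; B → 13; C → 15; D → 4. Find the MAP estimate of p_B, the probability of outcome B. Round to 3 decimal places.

MAP estimate of p_B = 0.317

The posterior is Dirichlet(αᵢ + nᵢ) = Dirichlet(14, 21, 21, 11).
For a Dirichlet(a₁,…,a_K) with all aᵢ > 1, the mode has j-th component (aⱼ − 1)/(Σaᵢ − K).
Here Σaᵢ = 67 and K = 4, so p_B = (21 − 1)/(67 − 4) = 20/63 ≈ 0.317.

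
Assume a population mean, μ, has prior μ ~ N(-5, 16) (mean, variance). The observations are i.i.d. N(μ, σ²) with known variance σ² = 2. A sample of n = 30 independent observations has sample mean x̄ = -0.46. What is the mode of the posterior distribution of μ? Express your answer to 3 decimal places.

n = 30, x̄ = -0.46.
For a Normal prior and Normal likelihood with known variance, the posterior is Normal; its mode equals its mean, the precision-weighted average.
Prior precision 1/σ₀² = 1/16 = 0.0625; data precision n/σ² = 30/2 = 15.
μ̂ = (0.0625·(-5) + 15·(-0.46)) / (0.0625 + 15) = (-7.2125)/15.0625 = -577/1205 ≈ -0.479.

μ̂_MAP = -0.479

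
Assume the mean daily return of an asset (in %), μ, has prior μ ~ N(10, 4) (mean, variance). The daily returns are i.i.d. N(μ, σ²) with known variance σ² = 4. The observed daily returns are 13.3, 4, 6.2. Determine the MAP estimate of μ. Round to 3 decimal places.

μ̂_MAP = 8.375

n = 3; x̄ = (13.3 + 4 + 6.2)/3 = 23.5/3 = 47/6 ≈ 7.8333.
For a Normal prior and Normal likelihood with known variance, the posterior is Normal; its mode equals its mean, the precision-weighted average.
Prior precision 1/σ₀² = 1/4 = 0.25; data precision n/σ² = 3/4 = 0.75.
μ̂ = (0.25·10 + 0.75·(47/6)) / (0.25 + 0.75) = 8.375/1 = 8.375.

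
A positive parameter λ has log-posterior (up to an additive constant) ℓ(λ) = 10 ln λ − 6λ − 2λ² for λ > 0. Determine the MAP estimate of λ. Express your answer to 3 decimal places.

λ̂_MAP = 1.000

ℓ'(λ) = 10/λ − 6 − 4λ. Setting this to zero and multiplying by λ: 4λ² + 6λ − 10 = 0.
λ = (−6 + √(6² + 4·4·10)) / (2·4) = (−6 + √196) / 8 = (−6 + 14)/8 = 1.
ℓ''(λ) = −10/λ² − 4 < 0, confirming a maximum.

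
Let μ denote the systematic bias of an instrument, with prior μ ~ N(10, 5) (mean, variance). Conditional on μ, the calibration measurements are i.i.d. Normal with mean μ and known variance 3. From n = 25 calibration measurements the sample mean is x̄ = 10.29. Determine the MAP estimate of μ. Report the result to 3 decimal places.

n = 25, x̄ = 10.29.
For a Normal prior and Normal likelihood with known variance, the posterior is Normal; its mode equals its mean, the precision-weighted average.
Prior precision 1/σ₀² = 1/5 = 0.2; data precision n/σ² = 25/3.
μ̂ = (0.2·10 + (25/3)·10.29) / (0.2 + 25/3) = 87.75/(128/15) = 10.283203125 ≈ 10.283.

μ̂_MAP = 10.283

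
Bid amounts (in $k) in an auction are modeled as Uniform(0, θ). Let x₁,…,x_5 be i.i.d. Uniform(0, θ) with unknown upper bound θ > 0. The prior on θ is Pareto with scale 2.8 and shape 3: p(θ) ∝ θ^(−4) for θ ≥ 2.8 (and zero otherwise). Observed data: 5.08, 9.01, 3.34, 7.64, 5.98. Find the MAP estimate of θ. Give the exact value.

θ̂_MAP = 9.01

The Uniform(0, θ) likelihood is θ^(−n) for θ ≥ max(xᵢ), zero otherwise. Here max(xᵢ) = 9.01.
Posterior ∝ θ^(−4) · θ^(−5) = θ^(−9) on θ ≥ max(2.8, 9.01) = 9.01.
This density is strictly decreasing in θ, so the posterior mode lies at the lower boundary of the support.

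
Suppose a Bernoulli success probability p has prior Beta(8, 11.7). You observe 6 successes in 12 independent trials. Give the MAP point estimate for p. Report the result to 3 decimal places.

p̂_MAP = 0.438

Prior: Beta(8, 11.7).
Data: 6 successes in 12 trials. The binomial likelihood contributes p^6(1−p)^6, so the posterior is Beta(8+6, 11.7+6) = Beta(14, 17.7).
For Beta(a, b) with a, b > 1 the mode is (a−1)/(a+b−2) = 13/29.7 ≈ 0.438.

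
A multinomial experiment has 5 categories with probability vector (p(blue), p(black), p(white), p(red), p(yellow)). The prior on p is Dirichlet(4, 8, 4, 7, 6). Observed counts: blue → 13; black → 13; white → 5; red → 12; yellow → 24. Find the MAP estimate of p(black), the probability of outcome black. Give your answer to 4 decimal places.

MAP estimate of p(black) = 0.2198

The posterior is Dirichlet(αᵢ + nᵢ) = Dirichlet(17, 21, 9, 19, 30).
For a Dirichlet(a₁,…,a_K) with all aᵢ > 1, the mode has j-th component (aⱼ − 1)/(Σaᵢ − K).
Here Σaᵢ = 96 and K = 5, so p(black) = (21 − 1)/(96 − 5) = 20/91 ≈ 0.2198.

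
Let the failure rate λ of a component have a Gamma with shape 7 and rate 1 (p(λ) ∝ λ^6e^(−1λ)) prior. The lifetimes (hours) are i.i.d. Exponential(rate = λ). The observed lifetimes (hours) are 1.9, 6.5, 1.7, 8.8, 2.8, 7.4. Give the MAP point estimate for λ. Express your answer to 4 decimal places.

λ̂_MAP = 0.3987

The Exponential(rate=λ) likelihood is ∝ λ^n e^(−λΣtᵢ). Here n = 6 and Σtᵢ = 1.9 + 6.5 + 1.7 + 8.8 + 2.8 + 7.4 = 29.1.
Posterior ∝ λ^6e^(−1λ) · λ^6e^(−29.1λ) = λ^12e^(−30.1λ), i.e. Gamma(13, 30.1).
Mode = (a−1)/b = 12/30.1 ≈ 0.3987.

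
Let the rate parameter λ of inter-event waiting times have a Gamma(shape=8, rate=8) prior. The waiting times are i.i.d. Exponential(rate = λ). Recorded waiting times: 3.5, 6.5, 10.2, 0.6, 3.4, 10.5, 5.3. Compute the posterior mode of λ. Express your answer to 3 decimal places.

λ̂_MAP = 0.292

The Exponential(rate=λ) likelihood is ∝ λ^n e^(−λΣtᵢ). Here n = 7 and Σtᵢ = 3.5 + 6.5 + 10.2 + 0.6 + 3.4 + 10.5 + 5.3 = 40.
Posterior ∝ λ^7e^(−8λ) · λ^7e^(−40λ) = λ^14e^(−48λ), i.e. Gamma(15, 48).
Mode = (a−1)/b = 14/48 ≈ 0.292.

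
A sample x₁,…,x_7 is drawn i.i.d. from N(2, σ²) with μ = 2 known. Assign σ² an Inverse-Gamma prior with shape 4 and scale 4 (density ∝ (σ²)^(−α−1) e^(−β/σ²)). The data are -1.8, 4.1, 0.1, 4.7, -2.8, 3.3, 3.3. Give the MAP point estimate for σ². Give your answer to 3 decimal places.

Sum of squared deviations about the known mean: SS = (-1.8−2)² + (4.1−2)² + (0.1−2)² + (4.7−2)² + (-2.8−2)² + (3.3−2)² + (3.3−2)² = 56.17.
The Normal likelihood contributes (σ²)^(−n/2) exp(−SS/(2σ²)), so the posterior is Inverse-Gamma(α + n/2, β + SS/2) = Inverse-Gamma(7.5, 32.085).
The mode of Inverse-Gamma(a, b) is b/(a+1) = 32.085/8.5 ≈ 3.775.

σ̂²_MAP = 3.775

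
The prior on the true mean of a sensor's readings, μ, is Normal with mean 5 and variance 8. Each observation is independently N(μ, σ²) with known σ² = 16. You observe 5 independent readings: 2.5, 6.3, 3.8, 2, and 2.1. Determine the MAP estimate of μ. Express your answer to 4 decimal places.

μ̂_MAP = 3.8143

n = 5; x̄ = (2.5 + 6.3 + 3.8 + 2 + 2.1)/5 = 16.7/5 = 3.34.
For a Normal prior and Normal likelihood with known variance, the posterior is Normal; its mode equals its mean, the precision-weighted average.
Prior precision 1/σ₀² = 1/8 = 0.125; data precision n/σ² = 5/16 = 0.3125.
μ̂ = (0.125·5 + 0.3125·3.34) / (0.125 + 0.3125) = 1.66875/0.4375 = 267/70 ≈ 3.8143.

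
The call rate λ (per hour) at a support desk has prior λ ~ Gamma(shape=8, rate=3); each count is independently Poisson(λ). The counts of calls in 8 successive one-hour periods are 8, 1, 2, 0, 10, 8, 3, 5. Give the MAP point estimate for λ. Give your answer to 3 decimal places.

Σxᵢ = 8+1+2+0+10+8+3+5 = 37, with n = 8.
Posterior ∝ λ^7e^(−3λ) · λ^37e^(−8λ) = λ^44e^(−11λ), i.e. Gamma(shape=45, rate=11).
The mode of a Gamma(a, b) with a ≥ 1 (shape–rate) is (a−1)/b = 44/11 ≈ 4.000.

λ̂_MAP = 4.000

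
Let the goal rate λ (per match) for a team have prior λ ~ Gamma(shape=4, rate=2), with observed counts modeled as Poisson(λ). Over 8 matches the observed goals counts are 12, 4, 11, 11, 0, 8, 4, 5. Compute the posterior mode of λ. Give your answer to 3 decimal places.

Σxᵢ = 12+4+11+11+0+8+4+5 = 55, with n = 8.
Posterior ∝ λ^3e^(−2λ) · λ^55e^(−8λ) = λ^58e^(−10λ), i.e. Gamma(shape=59, rate=10).
The mode of a Gamma(a, b) with a ≥ 1 (shape–rate) is (a−1)/b = 58/10 ≈ 5.800.

λ̂_MAP = 5.800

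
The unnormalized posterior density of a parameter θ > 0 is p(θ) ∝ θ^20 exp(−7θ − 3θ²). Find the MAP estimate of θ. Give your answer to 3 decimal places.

ℓ'(θ) = 20/θ − 7 − 6θ. Setting this to zero and multiplying by θ: 6θ² + 7θ − 20 = 0.
θ = (−7 + √(7² + 4·6·20)) / (2·6) = (−7 + √529) / 12 = (−7 + 23)/12 = 4/3.
ℓ''(θ) = −20/θ² − 6 < 0, confirming a maximum.

θ̂_MAP = 1.333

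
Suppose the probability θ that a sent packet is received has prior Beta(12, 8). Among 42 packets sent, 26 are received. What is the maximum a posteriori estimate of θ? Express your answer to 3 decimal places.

θ̂_MAP = 0.617

Prior: Beta(12, 8).
Data: 26 successes in 42 trials. The binomial likelihood contributes θ^26(1−θ)^16, so the posterior is Beta(12+26, 8+16) = Beta(38, 24).
For Beta(a, b) with a, b > 1 the mode is (a−1)/(a+b−2) = 37/60 ≈ 0.617.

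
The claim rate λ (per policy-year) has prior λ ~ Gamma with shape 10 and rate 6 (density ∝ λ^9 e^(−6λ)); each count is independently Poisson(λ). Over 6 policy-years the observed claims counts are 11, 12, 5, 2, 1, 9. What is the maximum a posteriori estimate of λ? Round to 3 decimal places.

λ̂_MAP = 4.083

Σxᵢ = 11+12+5+2+1+9 = 40, with n = 6.
Posterior ∝ λ^9e^(−6λ) · λ^40e^(−6λ) = λ^49e^(−12λ), i.e. Gamma(shape=50, rate=12).
The mode of a Gamma(a, b) with a ≥ 1 (shape–rate) is (a−1)/b = 49/12 ≈ 4.083.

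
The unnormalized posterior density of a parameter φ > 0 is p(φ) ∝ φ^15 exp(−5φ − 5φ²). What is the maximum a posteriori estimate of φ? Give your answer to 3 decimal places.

ℓ'(φ) = 15/φ − 5 − 10φ. Setting this to zero and multiplying by φ: 10φ² + 5φ − 15 = 0.
φ = (−5 + √(5² + 4·10·15)) / (2·10) = (−5 + √625) / 20 = (−5 + 25)/20 = 1.
ℓ''(φ) = −15/φ² − 10 < 0, confirming a maximum.

φ̂_MAP = 1.000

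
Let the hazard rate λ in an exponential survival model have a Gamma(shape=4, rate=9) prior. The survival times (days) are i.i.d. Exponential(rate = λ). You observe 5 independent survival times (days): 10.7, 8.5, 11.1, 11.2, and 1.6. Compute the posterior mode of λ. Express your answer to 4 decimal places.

λ̂_MAP = 0.1536

The Exponential(rate=λ) likelihood is ∝ λ^n e^(−λΣtᵢ). Here n = 5 and Σtᵢ = 10.7 + 8.5 + 11.1 + 11.2 + 1.6 = 43.1.
Posterior ∝ λ^3e^(−9λ) · λ^5e^(−43.1λ) = λ^8e^(−52.1λ), i.e. Gamma(9, 52.1).
Mode = (a−1)/b = 8/52.1 ≈ 0.1536.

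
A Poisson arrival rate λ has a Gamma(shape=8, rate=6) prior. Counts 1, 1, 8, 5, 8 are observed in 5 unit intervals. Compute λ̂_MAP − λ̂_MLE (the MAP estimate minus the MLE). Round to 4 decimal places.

MAP − MLE = -1.8727

Σxᵢ = 23. Posterior is Gamma(31, 11); MAP = (31−1)/11 = 30/11 ≈ 2.72727.
MLE = x̄ = 23/5 ≈ 4.60000.
Difference = 30/11 − 23/5 = -103/55 ≈ -1.8727.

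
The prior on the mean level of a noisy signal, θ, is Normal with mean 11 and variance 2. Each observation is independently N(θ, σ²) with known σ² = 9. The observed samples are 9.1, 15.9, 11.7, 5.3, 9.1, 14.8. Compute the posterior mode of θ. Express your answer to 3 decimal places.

n = 6; x̄ = (9.1 + 15.9 + 11.7 + 5.3 + 9.1 + 14.8)/6 = 65.9/6 = 659/60 ≈ 10.9833.
For a Normal prior and Normal likelihood with known variance, the posterior is Normal; its mode equals its mean, the precision-weighted average.
Prior precision 1/σ₀² = 1/2 = 0.5; data precision n/σ² = 6/9 = 2/3.
θ̂ = (0.5·11 + (2/3)·(659/60)) / (0.5 + 2/3) = (577/45)/(7/6) = 1154/105 ≈ 10.990.

θ̂_MAP = 10.990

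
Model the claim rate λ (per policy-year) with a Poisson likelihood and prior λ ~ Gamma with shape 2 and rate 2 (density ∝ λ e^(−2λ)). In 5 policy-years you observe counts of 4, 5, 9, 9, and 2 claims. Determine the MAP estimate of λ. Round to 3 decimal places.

Σxᵢ = 4+5+9+9+2 = 29, with n = 5.
Posterior ∝ λe^(−2λ) · λ^29e^(−5λ) = λ^30e^(−7λ), i.e. Gamma(shape=31, rate=7).
The mode of a Gamma(a, b) with a ≥ 1 (shape–rate) is (a−1)/b = 30/7 ≈ 4.286.

λ̂_MAP = 4.286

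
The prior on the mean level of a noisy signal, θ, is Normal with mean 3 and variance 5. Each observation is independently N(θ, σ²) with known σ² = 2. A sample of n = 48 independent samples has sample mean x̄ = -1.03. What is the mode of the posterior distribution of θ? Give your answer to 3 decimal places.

θ̂_MAP = -0.997

n = 48, x̄ = -1.03.
For a Normal prior and Normal likelihood with known variance, the posterior is Normal; its mode equals its mean, the precision-weighted average.
Prior precision 1/σ₀² = 1/5 = 0.2; data precision n/σ² = 48/2 = 24.
θ̂ = (0.2·3 + 24·(-1.03)) / (0.2 + 24) = (-24.12)/24.2 = -603/605 ≈ -0.997.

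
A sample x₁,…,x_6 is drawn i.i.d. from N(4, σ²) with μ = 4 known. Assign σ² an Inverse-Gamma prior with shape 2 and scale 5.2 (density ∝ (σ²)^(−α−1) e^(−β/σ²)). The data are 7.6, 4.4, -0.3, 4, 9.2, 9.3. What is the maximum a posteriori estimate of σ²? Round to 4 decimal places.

Sum of squared deviations about the known mean: SS = (7.6−4)² + (4.4−4)² + (-0.3−4)² + (4−4)² + (9.2−4)² + (9.3−4)² = 86.74.
The Normal likelihood contributes (σ²)^(−n/2) exp(−SS/(2σ²)), so the posterior is Inverse-Gamma(α + n/2, β + SS/2) = Inverse-Gamma(5, 48.57).
The mode of Inverse-Gamma(a, b) is b/(a+1) = 48.57/6 ≈ 8.0950.

σ̂²_MAP = 8.0950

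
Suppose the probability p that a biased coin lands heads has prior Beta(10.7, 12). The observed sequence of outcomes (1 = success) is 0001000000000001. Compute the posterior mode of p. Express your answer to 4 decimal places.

p̂_MAP = 0.3188

Prior: Beta(10.7, 12).
Data: 2 successes in 16 trials (from the sequence). The binomial likelihood contributes p^2(1−p)^14, so the posterior is Beta(10.7+2, 12+14) = Beta(12.7, 26).
For Beta(a, b) with a, b > 1 the mode is (a−1)/(a+b−2) = 11.7/36.7 ≈ 0.3188.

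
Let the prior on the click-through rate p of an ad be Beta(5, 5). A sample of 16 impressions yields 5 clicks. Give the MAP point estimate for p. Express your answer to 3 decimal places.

Prior: Beta(5, 5).
Data: 5 successes in 16 trials. The binomial likelihood contributes p^5(1−p)^11, so the posterior is Beta(5+5, 5+11) = Beta(10, 16).
For Beta(a, b) with a, b > 1 the mode is (a−1)/(a+b−2) = 9/24 ≈ 0.375.

p̂_MAP = 0.375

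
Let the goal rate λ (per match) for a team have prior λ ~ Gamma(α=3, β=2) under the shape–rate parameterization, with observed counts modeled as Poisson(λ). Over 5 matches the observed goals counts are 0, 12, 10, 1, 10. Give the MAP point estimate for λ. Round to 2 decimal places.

λ̂_MAP = 5.00

Σxᵢ = 0+12+10+1+10 = 33, with n = 5.
Posterior ∝ λ^2e^(−2λ) · λ^33e^(−5λ) = λ^35e^(−7λ), i.e. Gamma(shape=36, rate=7).
The mode of a Gamma(a, b) with a ≥ 1 (shape–rate) is (a−1)/b = 35/7 ≈ 5.00.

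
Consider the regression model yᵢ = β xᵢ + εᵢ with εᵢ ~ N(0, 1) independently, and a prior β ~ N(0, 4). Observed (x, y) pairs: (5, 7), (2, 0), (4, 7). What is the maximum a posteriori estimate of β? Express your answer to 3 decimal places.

β̂_MAP = 1.392

log p(β | y) = −Σ(yᵢ − βxᵢ)²/(2·1) − β²/(2·4) + const.
Setting the derivative to zero: Σxᵢ(yᵢ − βxᵢ)/1 − β/4 = 0, so β = Σxᵢyᵢ / (Σxᵢ² + σ²/τ²).
Σxᵢyᵢ = 5·7 + 2·0 + 4·7 = 63; Σxᵢ² = 45; σ²/τ² = 0.25.
β̂_MAP = 63 / (45 + 0.25) = 63/45.25 ≈ 1.392.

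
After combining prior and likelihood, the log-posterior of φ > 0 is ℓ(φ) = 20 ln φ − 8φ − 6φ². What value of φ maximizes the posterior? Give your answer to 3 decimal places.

ℓ'(φ) = 20/φ − 8 − 12φ. Setting this to zero and multiplying by φ: 12φ² + 8φ − 20 = 0.
φ = (−8 + √(8² + 4·12·20)) / (2·12) = (−8 + √1024) / 24 = (−8 + 32)/24 = 1.
ℓ''(φ) = −20/φ² − 12 < 0, confirming a maximum.

φ̂_MAP = 1.000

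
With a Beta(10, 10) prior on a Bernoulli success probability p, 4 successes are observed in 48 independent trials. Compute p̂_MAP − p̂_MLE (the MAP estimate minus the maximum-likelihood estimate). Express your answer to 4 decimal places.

Posterior is Beta(14, 54); MAP = (14−1)/(68−2) = 13/66 ≈ 0.19697.
MLE ignores the prior: p̂_MLE = k/n = 4/48 ≈ 0.08333.
Difference = 13/66 − 4/48 = 5/44 ≈ 0.1136.

MAP − MLE = 0.1136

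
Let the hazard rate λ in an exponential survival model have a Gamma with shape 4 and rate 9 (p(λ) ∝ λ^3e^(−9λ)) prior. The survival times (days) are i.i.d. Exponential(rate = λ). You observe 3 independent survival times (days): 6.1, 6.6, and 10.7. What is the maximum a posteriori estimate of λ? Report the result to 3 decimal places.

The Exponential(rate=λ) likelihood is ∝ λ^n e^(−λΣtᵢ). Here n = 3 and Σtᵢ = 6.1 + 6.6 + 10.7 = 23.4.
Posterior ∝ λ^3e^(−9λ) · λ^3e^(−23.4λ) = λ^6e^(−32.4λ), i.e. Gamma(7, 32.4).
Mode = (a−1)/b = 6/32.4 ≈ 0.185.

λ̂_MAP = 0.185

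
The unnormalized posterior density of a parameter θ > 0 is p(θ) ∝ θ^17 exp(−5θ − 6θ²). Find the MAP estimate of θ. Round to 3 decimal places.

ℓ'(θ) = 17/θ − 5 − 12θ. Setting this to zero and multiplying by θ: 12θ² + 5θ − 17 = 0.
θ = (−5 + √(5² + 4·12·17)) / (2·12) = (−5 + √841) / 24 = (−5 + 29)/24 = 1.
ℓ''(θ) = −17/θ² − 12 < 0, confirming a maximum.

θ̂_MAP = 1.000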